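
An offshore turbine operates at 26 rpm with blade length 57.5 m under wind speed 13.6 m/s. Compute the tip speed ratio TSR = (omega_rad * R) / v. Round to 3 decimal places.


Convert rotational speed to rad/s:
  omega = 26 * 2 * pi / 60 = 2.7227 rad/s
Compute tip speed:
  v_tip = omega * R = 2.7227 * 57.5 = 156.556 m/s
Tip speed ratio:
  TSR = v_tip / v_wind = 156.556 / 13.6 = 11.511

11.511


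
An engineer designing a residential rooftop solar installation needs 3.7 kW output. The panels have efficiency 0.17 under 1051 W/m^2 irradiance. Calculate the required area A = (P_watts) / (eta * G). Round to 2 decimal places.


Convert target power to watts: P = 3.7 * 1000 = 3700.0 W
Compute denominator: eta * G = 0.17 * 1051 = 178.67
Required area A = P / (eta * G) = 3700.0 / 178.67
A = 20.71 m^2

20.71


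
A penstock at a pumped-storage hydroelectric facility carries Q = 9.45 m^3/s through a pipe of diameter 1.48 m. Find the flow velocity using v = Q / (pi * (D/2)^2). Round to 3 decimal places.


Compute pipe cross-sectional area:
  A = pi * (D/2)^2 = pi * (1.48/2)^2 = 1.7203 m^2
Calculate velocity:
  v = Q / A = 9.45 / 1.7203
  v = 5.493 m/s

5.493


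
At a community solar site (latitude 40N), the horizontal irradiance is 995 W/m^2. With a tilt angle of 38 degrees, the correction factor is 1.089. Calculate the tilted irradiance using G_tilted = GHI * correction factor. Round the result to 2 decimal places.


Identify the given values:
  GHI = 995 W/m^2, tilt correction factor = 1.089
Apply the formula G_tilted = GHI * factor:
  G_tilted = 995 * 1.089
  G_tilted = 1083.56 W/m^2

1083.56


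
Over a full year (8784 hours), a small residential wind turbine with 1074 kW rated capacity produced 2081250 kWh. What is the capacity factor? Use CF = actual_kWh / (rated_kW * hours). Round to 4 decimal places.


Capacity factor = actual output / maximum possible output
Maximum possible = rated * hours = 1074 * 8784 = 9434016 kWh
CF = 2081250 / 9434016
CF = 0.2206

0.2206


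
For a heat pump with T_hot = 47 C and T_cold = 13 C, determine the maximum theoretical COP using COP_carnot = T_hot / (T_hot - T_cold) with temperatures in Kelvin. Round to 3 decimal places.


Convert to Kelvin:
  T_hot = 47 + 273.15 = 320.15 K
  T_cold = 13 + 273.15 = 286.15 K
Apply Carnot COP formula:
  COP = T_hot_K / (T_hot_K - T_cold_K) = 320.15 / 34.0
  COP = 9.416

9.416


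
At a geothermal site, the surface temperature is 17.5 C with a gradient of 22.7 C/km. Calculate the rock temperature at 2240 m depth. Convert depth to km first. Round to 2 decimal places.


Convert depth to km: 2240 / 1000 = 2.24 km
Temperature increase = gradient * depth_km = 22.7 * 2.24 = 50.85 C
Temperature at depth = T_surface + delta_T = 17.5 + 50.85
T = 68.35 C

68.35


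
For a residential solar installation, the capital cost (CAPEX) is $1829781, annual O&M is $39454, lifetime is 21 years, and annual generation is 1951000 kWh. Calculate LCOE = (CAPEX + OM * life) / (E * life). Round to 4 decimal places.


Total cost = CAPEX + OM * lifetime = 1829781 + 39454 * 21 = 1829781 + 828534 = 2658315
Total generation = annual * lifetime = 1951000 * 21 = 40971000 kWh
LCOE = 2658315 / 40971000
LCOE = 0.0649 $/kWh

0.0649


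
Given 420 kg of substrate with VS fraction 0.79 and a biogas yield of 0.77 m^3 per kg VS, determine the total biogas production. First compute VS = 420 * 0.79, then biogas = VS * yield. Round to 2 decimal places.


Compute volatile solids:
  VS = mass * VS_fraction = 420 * 0.79 = 331.8 kg
Calculate biogas volume:
  Biogas = VS * specific_yield = 331.8 * 0.77
  Biogas = 255.49 m^3

255.49


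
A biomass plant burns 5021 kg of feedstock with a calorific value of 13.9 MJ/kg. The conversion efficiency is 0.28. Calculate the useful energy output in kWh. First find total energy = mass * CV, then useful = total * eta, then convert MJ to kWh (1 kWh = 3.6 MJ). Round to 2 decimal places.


Total energy = mass * CV = 5021 * 13.9 = 69791.9 MJ
Useful energy = total * eta = 69791.9 * 0.28 = 19541.73 MJ
Convert to kWh: 19541.73 / 3.6
Useful energy = 5428.26 kWh

5428.26


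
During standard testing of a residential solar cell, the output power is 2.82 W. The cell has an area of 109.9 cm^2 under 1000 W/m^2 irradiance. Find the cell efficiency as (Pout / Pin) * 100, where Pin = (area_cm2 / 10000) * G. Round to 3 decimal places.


First compute the input power:
  Pin = area_cm2 / 10000 * G = 109.9 / 10000 * 1000 = 10.99 W
Then compute efficiency:
  Efficiency = (Pout / Pin) * 100 = (2.82 / 10.99) * 100
  Efficiency = 25.660%

25.660


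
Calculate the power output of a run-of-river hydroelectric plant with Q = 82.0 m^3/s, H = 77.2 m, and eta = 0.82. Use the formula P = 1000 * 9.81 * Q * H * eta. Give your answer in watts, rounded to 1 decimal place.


Apply the hydropower formula P = rho * g * Q * H * eta
rho * g = 1000 * 9.81 = 9810.0
P = 9810.0 * 82.0 * 77.2 * 0.82
P = 50923003.7 W

50923003.7


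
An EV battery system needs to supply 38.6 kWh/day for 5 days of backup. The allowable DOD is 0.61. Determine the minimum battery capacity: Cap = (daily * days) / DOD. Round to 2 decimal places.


Total energy needed = daily * days = 38.6 * 5 = 193.0 kWh
Account for depth of discharge:
  Cap = total_energy / DOD = 193.0 / 0.61
  Cap = 316.39 kWh

316.39


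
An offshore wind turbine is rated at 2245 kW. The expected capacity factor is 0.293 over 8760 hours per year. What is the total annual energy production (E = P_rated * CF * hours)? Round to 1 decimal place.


Annual energy = rated_kW * capacity_factor * hours_per_year
Given: P_rated = 2245 kW, CF = 0.293, hours = 8760
E = 2245 * 0.293 * 8760
E = 5762196.6 kWh

5762196.6


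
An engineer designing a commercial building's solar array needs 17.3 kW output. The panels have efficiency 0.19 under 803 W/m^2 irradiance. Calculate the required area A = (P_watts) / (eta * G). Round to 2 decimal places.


Convert target power to watts: P = 17.3 * 1000 = 17300.0 W
Compute denominator: eta * G = 0.19 * 803 = 152.57
Required area A = P / (eta * G) = 17300.0 / 152.57
A = 113.39 m^2

113.39


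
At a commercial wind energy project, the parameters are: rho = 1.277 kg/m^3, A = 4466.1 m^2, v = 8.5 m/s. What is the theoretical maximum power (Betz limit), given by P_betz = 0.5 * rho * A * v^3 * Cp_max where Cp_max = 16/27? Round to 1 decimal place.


The Betz coefficient Cp_max = 16/27 = 0.5926
v^3 = 8.5^3 = 614.125
P_betz = 0.5 * rho * A * v^3 * Cp_max
P_betz = 0.5 * 1.277 * 4466.1 * 614.125 * 0.5926
P_betz = 1037772.9 W

1037772.9


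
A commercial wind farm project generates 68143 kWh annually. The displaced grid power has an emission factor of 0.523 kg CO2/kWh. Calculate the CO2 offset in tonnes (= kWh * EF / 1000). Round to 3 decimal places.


CO2 offset in kg = generation * emission_factor
CO2 offset = 68143 * 0.523 = 35638.79 kg
Convert to tonnes:
  CO2 offset = 35638.79 / 1000 = 35.639 tonnes

35.639


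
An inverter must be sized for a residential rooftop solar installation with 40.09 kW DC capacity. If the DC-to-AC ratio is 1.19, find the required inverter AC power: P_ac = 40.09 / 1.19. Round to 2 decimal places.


The inverter AC capacity is determined by the DC/AC ratio.
Given: P_dc = 40.09 kW, DC/AC ratio = 1.19
P_ac = P_dc / ratio = 40.09 / 1.19
P_ac = 33.69 kW

33.69


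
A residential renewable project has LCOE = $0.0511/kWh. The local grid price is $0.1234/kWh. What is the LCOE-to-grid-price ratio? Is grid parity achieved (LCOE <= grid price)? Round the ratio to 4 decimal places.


Compare LCOE to grid price:
  LCOE = $0.0511/kWh, Grid price = $0.1234/kWh
  Ratio = LCOE / grid_price = 0.0511 / 0.1234 = 0.4141
  Grid parity achieved (ratio <= 1)? yes

0.4141


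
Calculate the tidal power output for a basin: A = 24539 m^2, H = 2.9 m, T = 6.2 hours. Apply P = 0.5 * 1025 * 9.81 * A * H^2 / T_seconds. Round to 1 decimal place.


Convert period to seconds: T = 6.2 * 3600 = 22320.0 s
H^2 = 2.9^2 = 8.41
P = 0.5 * rho * g * A * H^2 / T
P = 0.5 * 1025 * 9.81 * 24539 * 8.41 / 22320.0
P = 46485.9 W

46485.9


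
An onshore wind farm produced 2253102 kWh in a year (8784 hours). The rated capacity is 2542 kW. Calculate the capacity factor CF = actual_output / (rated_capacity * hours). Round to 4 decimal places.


Capacity factor = actual output / maximum possible output
Maximum possible = rated * hours = 2542 * 8784 = 22328928 kWh
CF = 2253102 / 22328928
CF = 0.1009

0.1009


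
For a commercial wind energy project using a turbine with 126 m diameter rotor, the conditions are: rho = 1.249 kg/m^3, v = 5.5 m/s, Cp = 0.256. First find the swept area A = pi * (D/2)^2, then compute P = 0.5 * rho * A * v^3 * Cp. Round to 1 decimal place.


Step 1 -- Compute swept area:
  A = pi * (D/2)^2 = pi * (126/2)^2 = 12468.98 m^2
Step 2 -- Apply wind power equation:
  P = 0.5 * rho * A * v^3 * Cp
  v^3 = 5.5^3 = 166.375
  P = 0.5 * 1.249 * 12468.98 * 166.375 * 0.256
  P = 331658.7 W

331658.7


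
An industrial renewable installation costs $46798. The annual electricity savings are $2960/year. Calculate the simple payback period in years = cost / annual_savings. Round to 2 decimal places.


Simple payback period = initial cost / annual savings
Payback = 46798 / 2960
Payback = 15.81 years

15.81


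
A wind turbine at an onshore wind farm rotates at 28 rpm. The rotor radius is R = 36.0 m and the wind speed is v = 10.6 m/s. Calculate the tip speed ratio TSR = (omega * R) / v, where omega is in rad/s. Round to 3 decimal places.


Convert rotational speed to rad/s:
  omega = 28 * 2 * pi / 60 = 2.9322 rad/s
Compute tip speed:
  v_tip = omega * R = 2.9322 * 36.0 = 105.558 m/s
Tip speed ratio:
  TSR = v_tip / v_wind = 105.558 / 10.6 = 9.958

9.958


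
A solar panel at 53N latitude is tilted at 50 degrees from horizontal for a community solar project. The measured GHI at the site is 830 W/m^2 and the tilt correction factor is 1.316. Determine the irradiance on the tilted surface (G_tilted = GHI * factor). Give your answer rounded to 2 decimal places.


Identify the given values:
  GHI = 830 W/m^2, tilt correction factor = 1.316
Apply the formula G_tilted = GHI * factor:
  G_tilted = 830 * 1.316
  G_tilted = 1092.28 W/m^2

1092.28


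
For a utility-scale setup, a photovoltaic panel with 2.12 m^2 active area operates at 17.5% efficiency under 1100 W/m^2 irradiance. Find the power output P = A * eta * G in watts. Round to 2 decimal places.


Use the solar power formula P = A * eta * G.
Given: A = 2.12 m^2, eta = 0.175, G = 1100 W/m^2
P = 2.12 * 0.175 * 1100
P = 408.10 W

408.10


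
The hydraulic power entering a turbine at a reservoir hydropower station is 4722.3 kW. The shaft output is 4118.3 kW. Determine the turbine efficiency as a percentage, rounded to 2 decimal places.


Turbine efficiency = (output power / input power) * 100
eta = (4118.3 / 4722.3) * 100
eta = 87.21%

87.21


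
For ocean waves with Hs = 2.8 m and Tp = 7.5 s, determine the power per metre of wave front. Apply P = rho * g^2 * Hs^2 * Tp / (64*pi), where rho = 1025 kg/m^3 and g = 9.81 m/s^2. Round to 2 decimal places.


Apply wave power formula:
  g^2 = 9.81^2 = 96.2361
  Hs^2 = 2.8^2 = 7.84
  Numerator = rho * g^2 * Hs^2 * Tp = 1025 * 96.2361 * 7.84 * 7.5 = 5800149.75
  Denominator = 64 * pi = 201.0619
  P = 5800149.75 / 201.0619 = 28847.58 W/m

28847.58


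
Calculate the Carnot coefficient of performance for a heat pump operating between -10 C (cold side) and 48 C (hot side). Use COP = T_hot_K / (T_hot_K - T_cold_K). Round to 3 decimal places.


Convert to Kelvin:
  T_hot = 48 + 273.15 = 321.15 K
  T_cold = -10 + 273.15 = 263.15 K
Apply Carnot COP formula:
  COP = T_hot_K / (T_hot_K - T_cold_K) = 321.15 / 58.0
  COP = 5.537

5.537


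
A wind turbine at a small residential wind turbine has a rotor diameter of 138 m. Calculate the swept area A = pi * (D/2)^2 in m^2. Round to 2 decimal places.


Compute the rotor radius:
  r = D / 2 = 138 / 2 = 69.0 m
Calculate swept area:
  A = pi * r^2 = pi * 69.0^2
  A = 14957.12 m^2

14957.12


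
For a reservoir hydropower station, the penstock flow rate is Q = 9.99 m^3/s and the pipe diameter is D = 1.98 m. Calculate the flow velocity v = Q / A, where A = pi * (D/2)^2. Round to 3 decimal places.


Compute pipe cross-sectional area:
  A = pi * (D/2)^2 = pi * (1.98/2)^2 = 3.0791 m^2
Calculate velocity:
  v = Q / A = 9.99 / 3.0791
  v = 3.244 m/s

3.244


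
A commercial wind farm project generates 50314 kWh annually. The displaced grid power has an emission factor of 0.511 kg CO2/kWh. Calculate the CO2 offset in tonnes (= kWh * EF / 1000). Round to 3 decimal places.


CO2 offset in kg = generation * emission_factor
CO2 offset = 50314 * 0.511 = 25710.45 kg
Convert to tonnes:
  CO2 offset = 25710.45 / 1000 = 25.710 tonnes

25.710


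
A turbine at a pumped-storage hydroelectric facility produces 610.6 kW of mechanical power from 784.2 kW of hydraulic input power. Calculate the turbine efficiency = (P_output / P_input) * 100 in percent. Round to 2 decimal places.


Turbine efficiency = (output power / input power) * 100
eta = (610.6 / 784.2) * 100
eta = 77.86%

77.86


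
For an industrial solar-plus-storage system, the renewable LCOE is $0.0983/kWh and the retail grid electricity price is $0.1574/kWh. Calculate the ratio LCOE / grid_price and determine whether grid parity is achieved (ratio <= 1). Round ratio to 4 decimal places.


Compare LCOE to grid price:
  LCOE = $0.0983/kWh, Grid price = $0.1574/kWh
  Ratio = LCOE / grid_price = 0.0983 / 0.1574 = 0.6245
  Grid parity achieved (ratio <= 1)? yes

0.6245


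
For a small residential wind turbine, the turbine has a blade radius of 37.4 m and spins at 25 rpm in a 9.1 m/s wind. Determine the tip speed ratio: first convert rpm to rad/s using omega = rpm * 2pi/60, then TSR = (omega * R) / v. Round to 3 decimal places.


Convert rotational speed to rad/s:
  omega = 25 * 2 * pi / 60 = 2.618 rad/s
Compute tip speed:
  v_tip = omega * R = 2.618 * 37.4 = 97.913 m/s
Tip speed ratio:
  TSR = v_tip / v_wind = 97.913 / 9.1 = 10.760

10.760


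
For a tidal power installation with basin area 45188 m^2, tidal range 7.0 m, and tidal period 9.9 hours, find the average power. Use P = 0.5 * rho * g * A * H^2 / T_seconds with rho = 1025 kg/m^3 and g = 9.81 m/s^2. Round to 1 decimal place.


Convert period to seconds: T = 9.9 * 3600 = 35640.0 s
H^2 = 7.0^2 = 49.0
P = 0.5 * rho * g * A * H^2 / T
P = 0.5 * 1025 * 9.81 * 45188 * 49.0 / 35640.0
P = 312352.1 W

312352.1


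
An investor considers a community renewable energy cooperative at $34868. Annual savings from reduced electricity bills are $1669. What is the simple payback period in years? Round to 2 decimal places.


Simple payback period = initial cost / annual savings
Payback = 34868 / 1669
Payback = 20.89 years

20.89


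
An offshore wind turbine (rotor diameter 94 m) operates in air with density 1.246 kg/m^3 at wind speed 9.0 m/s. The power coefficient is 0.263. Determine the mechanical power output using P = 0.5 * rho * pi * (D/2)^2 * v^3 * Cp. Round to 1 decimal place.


Step 1 -- Compute swept area:
  A = pi * (D/2)^2 = pi * (94/2)^2 = 6939.78 m^2
Step 2 -- Apply wind power equation:
  P = 0.5 * rho * A * v^3 * Cp
  v^3 = 9.0^3 = 729.0
  P = 0.5 * 1.246 * 6939.78 * 729.0 * 0.263
  P = 828928.2 W

828928.2


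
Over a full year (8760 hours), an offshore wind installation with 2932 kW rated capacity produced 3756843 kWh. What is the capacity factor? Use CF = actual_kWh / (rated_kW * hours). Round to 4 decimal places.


Capacity factor = actual output / maximum possible output
Maximum possible = rated * hours = 2932 * 8760 = 25684320 kWh
CF = 3756843 / 25684320
CF = 0.1463

0.1463


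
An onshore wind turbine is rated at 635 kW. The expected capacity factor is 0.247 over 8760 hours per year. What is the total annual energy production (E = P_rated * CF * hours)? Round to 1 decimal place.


Annual energy = rated_kW * capacity_factor * hours_per_year
Given: P_rated = 635 kW, CF = 0.247, hours = 8760
E = 635 * 0.247 * 8760
E = 1373962.2 kWh

1373962.2


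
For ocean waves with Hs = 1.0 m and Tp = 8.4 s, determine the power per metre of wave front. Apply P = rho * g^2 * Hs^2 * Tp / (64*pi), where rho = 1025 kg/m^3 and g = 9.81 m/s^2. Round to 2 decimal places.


Apply wave power formula:
  g^2 = 9.81^2 = 96.2361
  Hs^2 = 1.0^2 = 1.0
  Numerator = rho * g^2 * Hs^2 * Tp = 1025 * 96.2361 * 1.0 * 8.4 = 828592.82
  Denominator = 64 * pi = 201.0619
  P = 828592.82 / 201.0619 = 4121.08 W/m

4121.08


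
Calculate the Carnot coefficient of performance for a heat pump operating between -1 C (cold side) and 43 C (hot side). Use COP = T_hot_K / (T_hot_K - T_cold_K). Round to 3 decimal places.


Convert to Kelvin:
  T_hot = 43 + 273.15 = 316.15 K
  T_cold = -1 + 273.15 = 272.15 K
Apply Carnot COP formula:
  COP = T_hot_K / (T_hot_K - T_cold_K) = 316.15 / 44.0
  COP = 7.185

7.185


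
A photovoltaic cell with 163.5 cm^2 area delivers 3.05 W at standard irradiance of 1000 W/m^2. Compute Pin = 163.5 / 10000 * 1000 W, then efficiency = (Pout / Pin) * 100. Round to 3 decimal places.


First compute the input power:
  Pin = area_cm2 / 10000 * G = 163.5 / 10000 * 1000 = 16.35 W
Then compute efficiency:
  Efficiency = (Pout / Pin) * 100 = (3.05 / 16.35) * 100
  Efficiency = 18.654%

18.654


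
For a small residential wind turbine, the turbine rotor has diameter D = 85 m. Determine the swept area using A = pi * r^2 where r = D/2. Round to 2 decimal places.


Compute the rotor radius:
  r = D / 2 = 85 / 2 = 42.5 m
Calculate swept area:
  A = pi * r^2 = pi * 42.5^2
  A = 5674.50 m^2

5674.50


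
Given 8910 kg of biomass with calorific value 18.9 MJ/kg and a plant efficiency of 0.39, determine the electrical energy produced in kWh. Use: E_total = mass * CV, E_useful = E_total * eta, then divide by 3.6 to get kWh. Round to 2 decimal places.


Total energy = mass * CV = 8910 * 18.9 = 168399.0 MJ
Useful energy = total * eta = 168399.0 * 0.39 = 65675.61 MJ
Convert to kWh: 65675.61 / 3.6
Useful energy = 18243.23 kWh

18243.23


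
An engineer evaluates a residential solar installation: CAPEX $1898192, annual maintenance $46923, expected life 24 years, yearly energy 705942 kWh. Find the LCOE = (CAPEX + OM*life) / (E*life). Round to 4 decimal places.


Total cost = CAPEX + OM * lifetime = 1898192 + 46923 * 24 = 1898192 + 1126152 = 3024344
Total generation = annual * lifetime = 705942 * 24 = 16942608 kWh
LCOE = 3024344 / 16942608
LCOE = 0.1785 $/kWh

0.1785


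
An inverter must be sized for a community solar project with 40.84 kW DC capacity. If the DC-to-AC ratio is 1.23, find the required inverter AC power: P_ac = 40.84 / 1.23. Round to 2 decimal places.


The inverter AC capacity is determined by the DC/AC ratio.
Given: P_dc = 40.84 kW, DC/AC ratio = 1.23
P_ac = P_dc / ratio = 40.84 / 1.23
P_ac = 33.20 kW

33.20


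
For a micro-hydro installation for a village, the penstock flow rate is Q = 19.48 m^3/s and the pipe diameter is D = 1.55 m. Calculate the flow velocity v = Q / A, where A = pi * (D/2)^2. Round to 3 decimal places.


Compute pipe cross-sectional area:
  A = pi * (D/2)^2 = pi * (1.55/2)^2 = 1.8869 m^2
Calculate velocity:
  v = Q / A = 19.48 / 1.8869
  v = 10.324 m/s

10.324


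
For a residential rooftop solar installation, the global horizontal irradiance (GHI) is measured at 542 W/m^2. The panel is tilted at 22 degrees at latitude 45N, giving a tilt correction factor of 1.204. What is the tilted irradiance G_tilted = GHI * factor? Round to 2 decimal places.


Identify the given values:
  GHI = 542 W/m^2, tilt correction factor = 1.204
Apply the formula G_tilted = GHI * factor:
  G_tilted = 542 * 1.204
  G_tilted = 652.57 W/m^2

652.57


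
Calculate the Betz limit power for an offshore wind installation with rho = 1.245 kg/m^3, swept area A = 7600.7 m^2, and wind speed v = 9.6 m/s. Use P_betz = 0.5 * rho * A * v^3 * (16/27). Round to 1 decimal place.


The Betz coefficient Cp_max = 16/27 = 0.5926
v^3 = 9.6^3 = 884.736
P_betz = 0.5 * rho * A * v^3 * Cp_max
P_betz = 0.5 * 1.245 * 7600.7 * 884.736 * 0.5926
P_betz = 2480635.0 W

2480635.0


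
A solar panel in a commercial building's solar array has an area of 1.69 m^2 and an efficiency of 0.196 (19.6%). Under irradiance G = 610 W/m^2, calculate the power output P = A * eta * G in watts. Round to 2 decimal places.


Use the solar power formula P = A * eta * G.
Given: A = 1.69 m^2, eta = 0.196, G = 610 W/m^2
P = 1.69 * 0.196 * 610
P = 202.06 W

202.06


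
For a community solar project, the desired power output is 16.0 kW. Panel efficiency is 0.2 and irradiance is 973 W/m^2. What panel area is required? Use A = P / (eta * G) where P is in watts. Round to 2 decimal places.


Convert target power to watts: P = 16.0 * 1000 = 16000.0 W
Compute denominator: eta * G = 0.2 * 973 = 194.6
Required area A = P / (eta * G) = 16000.0 / 194.6
A = 82.22 m^2

82.22


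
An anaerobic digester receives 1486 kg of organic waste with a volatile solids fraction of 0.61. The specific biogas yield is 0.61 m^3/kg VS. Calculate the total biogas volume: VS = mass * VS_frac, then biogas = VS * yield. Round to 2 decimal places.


Compute volatile solids:
  VS = mass * VS_fraction = 1486 * 0.61 = 906.46 kg
Calculate biogas volume:
  Biogas = VS * specific_yield = 906.46 * 0.61
  Biogas = 552.94 m^3

552.94


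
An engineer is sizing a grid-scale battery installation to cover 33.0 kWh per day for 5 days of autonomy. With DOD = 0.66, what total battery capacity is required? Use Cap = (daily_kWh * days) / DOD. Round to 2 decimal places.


Total energy needed = daily * days = 33.0 * 5 = 165.0 kWh
Account for depth of discharge:
  Cap = total_energy / DOD = 165.0 / 0.66
  Cap = 250.00 kWh

250.00


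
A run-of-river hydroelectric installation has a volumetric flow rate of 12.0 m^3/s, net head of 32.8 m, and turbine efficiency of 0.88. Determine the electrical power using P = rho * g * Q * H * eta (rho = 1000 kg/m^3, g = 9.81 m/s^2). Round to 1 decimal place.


Apply the hydropower formula P = rho * g * Q * H * eta
rho * g = 1000 * 9.81 = 9810.0
P = 9810.0 * 12.0 * 32.8 * 0.88
P = 3397870.1 W

3397870.1


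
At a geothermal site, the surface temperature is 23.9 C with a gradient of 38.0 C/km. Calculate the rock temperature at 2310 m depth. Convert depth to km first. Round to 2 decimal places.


Convert depth to km: 2310 / 1000 = 2.31 km
Temperature increase = gradient * depth_km = 38.0 * 2.31 = 87.78 C
Temperature at depth = T_surface + delta_T = 23.9 + 87.78
T = 111.68 C

111.68


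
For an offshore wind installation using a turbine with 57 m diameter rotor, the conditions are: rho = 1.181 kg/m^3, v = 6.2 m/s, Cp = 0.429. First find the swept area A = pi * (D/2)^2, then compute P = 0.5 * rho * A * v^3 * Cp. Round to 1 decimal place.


Step 1 -- Compute swept area:
  A = pi * (D/2)^2 = pi * (57/2)^2 = 2551.76 m^2
Step 2 -- Apply wind power equation:
  P = 0.5 * rho * A * v^3 * Cp
  v^3 = 6.2^3 = 238.328
  P = 0.5 * 1.181 * 2551.76 * 238.328 * 0.429
  P = 154060.7 W

154060.7


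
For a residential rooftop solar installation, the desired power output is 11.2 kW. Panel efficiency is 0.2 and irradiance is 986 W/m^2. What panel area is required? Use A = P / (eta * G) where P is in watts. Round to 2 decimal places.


Convert target power to watts: P = 11.2 * 1000 = 11200.0 W
Compute denominator: eta * G = 0.2 * 986 = 197.2
Required area A = P / (eta * G) = 11200.0 / 197.2
A = 56.80 m^2

56.80


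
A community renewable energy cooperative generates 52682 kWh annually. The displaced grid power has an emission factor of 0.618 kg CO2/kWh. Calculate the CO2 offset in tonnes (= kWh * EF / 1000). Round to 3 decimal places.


CO2 offset in kg = generation * emission_factor
CO2 offset = 52682 * 0.618 = 32557.48 kg
Convert to tonnes:
  CO2 offset = 32557.48 / 1000 = 32.557 tonnes

32.557


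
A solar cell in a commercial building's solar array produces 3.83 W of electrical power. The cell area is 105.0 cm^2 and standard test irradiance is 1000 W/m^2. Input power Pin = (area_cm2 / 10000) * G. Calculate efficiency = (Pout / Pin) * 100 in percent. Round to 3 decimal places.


First compute the input power:
  Pin = area_cm2 / 10000 * G = 105.0 / 10000 * 1000 = 10.5 W
Then compute efficiency:
  Efficiency = (Pout / Pin) * 100 = (3.83 / 10.5) * 100
  Efficiency = 36.476%

36.476


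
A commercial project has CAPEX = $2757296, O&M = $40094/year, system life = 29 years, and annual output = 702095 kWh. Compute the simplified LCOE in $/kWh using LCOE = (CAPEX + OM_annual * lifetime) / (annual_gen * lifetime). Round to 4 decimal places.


Total cost = CAPEX + OM * lifetime = 2757296 + 40094 * 29 = 2757296 + 1162726 = 3920022
Total generation = annual * lifetime = 702095 * 29 = 20360755 kWh
LCOE = 3920022 / 20360755
LCOE = 0.1925 $/kWh

0.1925


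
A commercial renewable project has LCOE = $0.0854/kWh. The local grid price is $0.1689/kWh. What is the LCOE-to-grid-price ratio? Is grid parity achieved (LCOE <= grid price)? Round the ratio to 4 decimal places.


Compare LCOE to grid price:
  LCOE = $0.0854/kWh, Grid price = $0.1689/kWh
  Ratio = LCOE / grid_price = 0.0854 / 0.1689 = 0.5056
  Grid parity achieved (ratio <= 1)? yes

0.5056


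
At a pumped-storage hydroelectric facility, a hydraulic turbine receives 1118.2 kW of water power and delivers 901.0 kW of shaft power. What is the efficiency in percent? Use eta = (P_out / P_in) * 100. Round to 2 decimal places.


Turbine efficiency = (output power / input power) * 100
eta = (901.0 / 1118.2) * 100
eta = 80.58%

80.58


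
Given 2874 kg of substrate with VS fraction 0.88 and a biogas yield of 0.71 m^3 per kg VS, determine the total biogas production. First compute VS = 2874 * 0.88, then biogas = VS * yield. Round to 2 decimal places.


Compute volatile solids:
  VS = mass * VS_fraction = 2874 * 0.88 = 2529.12 kg
Calculate biogas volume:
  Biogas = VS * specific_yield = 2529.12 * 0.71
  Biogas = 1795.68 m^3

1795.68


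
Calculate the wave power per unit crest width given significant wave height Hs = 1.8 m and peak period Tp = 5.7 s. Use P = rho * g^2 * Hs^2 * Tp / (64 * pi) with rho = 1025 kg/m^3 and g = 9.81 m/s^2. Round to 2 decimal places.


Apply wave power formula:
  g^2 = 9.81^2 = 96.2361
  Hs^2 = 1.8^2 = 3.24
  Numerator = rho * g^2 * Hs^2 * Tp = 1025 * 96.2361 * 3.24 * 5.7 = 1821720.5
  Denominator = 64 * pi = 201.0619
  P = 1821720.5 / 201.0619 = 9060.49 W/m

9060.49


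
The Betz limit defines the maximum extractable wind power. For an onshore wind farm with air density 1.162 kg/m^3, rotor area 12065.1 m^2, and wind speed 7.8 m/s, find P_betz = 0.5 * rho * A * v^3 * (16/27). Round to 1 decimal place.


The Betz coefficient Cp_max = 16/27 = 0.5926
v^3 = 7.8^3 = 474.552
P_betz = 0.5 * rho * A * v^3 * Cp_max
P_betz = 0.5 * 1.162 * 12065.1 * 474.552 * 0.5926
P_betz = 1971274.4 W

1971274.4


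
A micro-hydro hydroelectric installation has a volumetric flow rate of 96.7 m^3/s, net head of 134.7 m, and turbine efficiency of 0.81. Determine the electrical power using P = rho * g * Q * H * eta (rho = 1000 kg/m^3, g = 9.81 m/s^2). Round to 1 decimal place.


Apply the hydropower formula P = rho * g * Q * H * eta
rho * g = 1000 * 9.81 = 9810.0
P = 9810.0 * 96.7 * 134.7 * 0.81
P = 103501846.1 W

103501846.1


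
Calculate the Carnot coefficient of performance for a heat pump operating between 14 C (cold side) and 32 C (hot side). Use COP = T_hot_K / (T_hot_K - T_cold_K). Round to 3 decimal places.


Convert to Kelvin:
  T_hot = 32 + 273.15 = 305.15 K
  T_cold = 14 + 273.15 = 287.15 K
Apply Carnot COP formula:
  COP = T_hot_K / (T_hot_K - T_cold_K) = 305.15 / 18.0
  COP = 16.953

16.953


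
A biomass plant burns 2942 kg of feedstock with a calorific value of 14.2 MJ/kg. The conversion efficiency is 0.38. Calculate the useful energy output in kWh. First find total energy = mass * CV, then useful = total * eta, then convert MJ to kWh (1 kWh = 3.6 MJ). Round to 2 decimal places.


Total energy = mass * CV = 2942 * 14.2 = 41776.4 MJ
Useful energy = total * eta = 41776.4 * 0.38 = 15875.03 MJ
Convert to kWh: 15875.03 / 3.6
Useful energy = 4409.73 kWh

4409.73


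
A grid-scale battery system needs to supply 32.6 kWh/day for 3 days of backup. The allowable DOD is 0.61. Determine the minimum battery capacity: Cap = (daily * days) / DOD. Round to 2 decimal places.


Total energy needed = daily * days = 32.6 * 3 = 97.8 kWh
Account for depth of discharge:
  Cap = total_energy / DOD = 97.8 / 0.61
  Cap = 160.33 kWh

160.33


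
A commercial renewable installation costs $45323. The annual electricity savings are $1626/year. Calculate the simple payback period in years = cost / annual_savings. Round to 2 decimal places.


Simple payback period = initial cost / annual savings
Payback = 45323 / 1626
Payback = 27.87 years

27.87


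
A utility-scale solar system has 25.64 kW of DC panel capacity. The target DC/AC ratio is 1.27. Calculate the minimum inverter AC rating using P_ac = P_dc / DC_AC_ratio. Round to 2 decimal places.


The inverter AC capacity is determined by the DC/AC ratio.
Given: P_dc = 25.64 kW, DC/AC ratio = 1.27
P_ac = P_dc / ratio = 25.64 / 1.27
P_ac = 20.19 kW

20.19


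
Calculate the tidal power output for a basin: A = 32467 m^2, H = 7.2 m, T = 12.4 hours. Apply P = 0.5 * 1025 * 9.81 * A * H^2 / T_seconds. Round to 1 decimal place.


Convert period to seconds: T = 12.4 * 3600 = 44640.0 s
H^2 = 7.2^2 = 51.84
P = 0.5 * rho * g * A * H^2 / T
P = 0.5 * 1025 * 9.81 * 32467 * 51.84 / 44640.0
P = 189559.6 W

189559.6


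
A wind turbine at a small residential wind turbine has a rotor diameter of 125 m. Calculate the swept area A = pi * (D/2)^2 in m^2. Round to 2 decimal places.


Compute the rotor radius:
  r = D / 2 = 125 / 2 = 62.5 m
Calculate swept area:
  A = pi * r^2 = pi * 62.5^2
  A = 12271.85 m^2

12271.85


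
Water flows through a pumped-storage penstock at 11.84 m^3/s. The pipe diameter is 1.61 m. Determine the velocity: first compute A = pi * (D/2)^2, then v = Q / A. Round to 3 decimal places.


Compute pipe cross-sectional area:
  A = pi * (D/2)^2 = pi * (1.61/2)^2 = 2.0358 m^2
Calculate velocity:
  v = Q / A = 11.84 / 2.0358
  v = 5.816 m/s

5.816


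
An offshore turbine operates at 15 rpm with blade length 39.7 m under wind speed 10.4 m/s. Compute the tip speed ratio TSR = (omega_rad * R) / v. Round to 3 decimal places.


Convert rotational speed to rad/s:
  omega = 15 * 2 * pi / 60 = 1.5708 rad/s
Compute tip speed:
  v_tip = omega * R = 1.5708 * 39.7 = 62.361 m/s
Tip speed ratio:
  TSR = v_tip / v_wind = 62.361 / 10.4 = 5.996

5.996


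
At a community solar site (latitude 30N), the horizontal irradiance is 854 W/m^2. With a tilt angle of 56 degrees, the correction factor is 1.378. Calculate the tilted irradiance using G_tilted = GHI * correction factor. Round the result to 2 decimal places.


Identify the given values:
  GHI = 854 W/m^2, tilt correction factor = 1.378
Apply the formula G_tilted = GHI * factor:
  G_tilted = 854 * 1.378
  G_tilted = 1176.81 W/m^2

1176.81


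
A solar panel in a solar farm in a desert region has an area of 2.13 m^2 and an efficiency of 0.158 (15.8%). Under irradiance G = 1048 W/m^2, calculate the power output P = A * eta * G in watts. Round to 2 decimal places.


Use the solar power formula P = A * eta * G.
Given: A = 2.13 m^2, eta = 0.158, G = 1048 W/m^2
P = 2.13 * 0.158 * 1048
P = 352.69 W

352.69


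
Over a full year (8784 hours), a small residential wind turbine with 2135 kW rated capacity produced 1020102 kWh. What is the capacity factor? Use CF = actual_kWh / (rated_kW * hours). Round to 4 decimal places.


Capacity factor = actual output / maximum possible output
Maximum possible = rated * hours = 2135 * 8784 = 18753840 kWh
CF = 1020102 / 18753840
CF = 0.0544

0.0544


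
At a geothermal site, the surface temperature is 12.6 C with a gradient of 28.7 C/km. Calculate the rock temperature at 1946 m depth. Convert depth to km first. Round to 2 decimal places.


Convert depth to km: 1946 / 1000 = 1.946 km
Temperature increase = gradient * depth_km = 28.7 * 1.946 = 55.85 C
Temperature at depth = T_surface + delta_T = 12.6 + 55.85
T = 68.45 C

68.45


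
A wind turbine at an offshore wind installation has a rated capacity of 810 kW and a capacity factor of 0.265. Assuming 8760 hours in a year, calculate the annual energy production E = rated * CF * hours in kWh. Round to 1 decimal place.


Annual energy = rated_kW * capacity_factor * hours_per_year
Given: P_rated = 810 kW, CF = 0.265, hours = 8760
E = 810 * 0.265 * 8760
E = 1880334.0 kWh

1880334.0


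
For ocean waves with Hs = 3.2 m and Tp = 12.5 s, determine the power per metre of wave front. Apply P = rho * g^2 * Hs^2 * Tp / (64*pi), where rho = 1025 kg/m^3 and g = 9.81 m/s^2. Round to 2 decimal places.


Apply wave power formula:
  g^2 = 9.81^2 = 96.2361
  Hs^2 = 3.2^2 = 10.24
  Numerator = rho * g^2 * Hs^2 * Tp = 1025 * 96.2361 * 10.24 * 12.5 = 12626176.32
  Denominator = 64 * pi = 201.0619
  P = 12626176.32 / 201.0619 = 62797.45 W/m

62797.45


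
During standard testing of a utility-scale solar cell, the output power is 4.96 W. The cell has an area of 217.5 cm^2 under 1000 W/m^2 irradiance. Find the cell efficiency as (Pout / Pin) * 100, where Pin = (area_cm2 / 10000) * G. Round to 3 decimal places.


First compute the input power:
  Pin = area_cm2 / 10000 * G = 217.5 / 10000 * 1000 = 21.75 W
Then compute efficiency:
  Efficiency = (Pout / Pin) * 100 = (4.96 / 21.75) * 100
  Efficiency = 22.805%

22.805


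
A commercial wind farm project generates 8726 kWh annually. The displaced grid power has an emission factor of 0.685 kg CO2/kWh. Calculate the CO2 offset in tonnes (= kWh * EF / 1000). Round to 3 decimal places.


CO2 offset in kg = generation * emission_factor
CO2 offset = 8726 * 0.685 = 5977.31 kg
Convert to tonnes:
  CO2 offset = 5977.31 / 1000 = 5.977 tonnes

5.977


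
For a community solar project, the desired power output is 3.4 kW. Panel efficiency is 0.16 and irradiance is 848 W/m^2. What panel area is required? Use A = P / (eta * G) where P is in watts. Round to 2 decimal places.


Convert target power to watts: P = 3.4 * 1000 = 3400.0 W
Compute denominator: eta * G = 0.16 * 848 = 135.68
Required area A = P / (eta * G) = 3400.0 / 135.68
A = 25.06 m^2

25.06


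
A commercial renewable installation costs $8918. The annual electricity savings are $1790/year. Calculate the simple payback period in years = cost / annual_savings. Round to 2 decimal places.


Simple payback period = initial cost / annual savings
Payback = 8918 / 1790
Payback = 4.98 years

4.98


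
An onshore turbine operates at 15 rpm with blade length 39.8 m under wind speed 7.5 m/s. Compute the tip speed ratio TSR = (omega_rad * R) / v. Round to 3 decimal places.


Convert rotational speed to rad/s:
  omega = 15 * 2 * pi / 60 = 1.5708 rad/s
Compute tip speed:
  v_tip = omega * R = 1.5708 * 39.8 = 62.518 m/s
Tip speed ratio:
  TSR = v_tip / v_wind = 62.518 / 7.5 = 8.336

8.336


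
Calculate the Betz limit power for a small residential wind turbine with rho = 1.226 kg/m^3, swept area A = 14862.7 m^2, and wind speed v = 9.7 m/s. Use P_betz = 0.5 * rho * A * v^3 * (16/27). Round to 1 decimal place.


The Betz coefficient Cp_max = 16/27 = 0.5926
v^3 = 9.7^3 = 912.673
P_betz = 0.5 * rho * A * v^3 * Cp_max
P_betz = 0.5 * 1.226 * 14862.7 * 912.673 * 0.5926
P_betz = 4927533.8 W

4927533.8


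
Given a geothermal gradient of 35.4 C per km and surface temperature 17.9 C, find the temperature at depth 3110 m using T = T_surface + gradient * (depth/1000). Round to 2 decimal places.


Convert depth to km: 3110 / 1000 = 3.11 km
Temperature increase = gradient * depth_km = 35.4 * 3.11 = 110.09 C
Temperature at depth = T_surface + delta_T = 17.9 + 110.09
T = 127.99 C

127.99


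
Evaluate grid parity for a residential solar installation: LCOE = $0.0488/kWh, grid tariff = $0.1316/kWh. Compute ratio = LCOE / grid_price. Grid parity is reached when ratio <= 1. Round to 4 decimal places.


Compare LCOE to grid price:
  LCOE = $0.0488/kWh, Grid price = $0.1316/kWh
  Ratio = LCOE / grid_price = 0.0488 / 0.1316 = 0.3708
  Grid parity achieved (ratio <= 1)? yes

0.3708


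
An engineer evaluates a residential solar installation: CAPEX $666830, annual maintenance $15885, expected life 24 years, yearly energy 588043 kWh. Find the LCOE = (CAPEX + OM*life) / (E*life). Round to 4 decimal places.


Total cost = CAPEX + OM * lifetime = 666830 + 15885 * 24 = 666830 + 381240 = 1048070
Total generation = annual * lifetime = 588043 * 24 = 14113032 kWh
LCOE = 1048070 / 14113032
LCOE = 0.0743 $/kWh

0.0743


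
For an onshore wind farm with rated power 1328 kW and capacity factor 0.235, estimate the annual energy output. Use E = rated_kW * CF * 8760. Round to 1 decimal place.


Annual energy = rated_kW * capacity_factor * hours_per_year
Given: P_rated = 1328 kW, CF = 0.235, hours = 8760
E = 1328 * 0.235 * 8760
E = 2733820.8 kWh

2733820.8


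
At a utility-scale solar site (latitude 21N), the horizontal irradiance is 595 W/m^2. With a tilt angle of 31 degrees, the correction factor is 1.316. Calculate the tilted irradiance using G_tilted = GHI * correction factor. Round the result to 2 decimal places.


Identify the given values:
  GHI = 595 W/m^2, tilt correction factor = 1.316
Apply the formula G_tilted = GHI * factor:
  G_tilted = 595 * 1.316
  G_tilted = 783.02 W/m^2

783.02


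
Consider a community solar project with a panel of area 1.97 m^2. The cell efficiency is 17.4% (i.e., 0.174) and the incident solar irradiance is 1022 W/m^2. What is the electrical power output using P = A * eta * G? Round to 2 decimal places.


Use the solar power formula P = A * eta * G.
Given: A = 1.97 m^2, eta = 0.174, G = 1022 W/m^2
P = 1.97 * 0.174 * 1022
P = 350.32 W

350.32


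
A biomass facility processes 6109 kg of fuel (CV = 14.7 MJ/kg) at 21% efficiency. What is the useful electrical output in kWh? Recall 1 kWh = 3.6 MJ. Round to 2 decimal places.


Total energy = mass * CV = 6109 * 14.7 = 89802.3 MJ
Useful energy = total * eta = 89802.3 * 0.21 = 18858.48 MJ
Convert to kWh: 18858.48 / 3.6
Useful energy = 5238.47 kWh

5238.47


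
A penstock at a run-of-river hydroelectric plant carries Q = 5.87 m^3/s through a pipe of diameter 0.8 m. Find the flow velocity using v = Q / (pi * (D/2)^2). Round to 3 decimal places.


Compute pipe cross-sectional area:
  A = pi * (D/2)^2 = pi * (0.8/2)^2 = 0.5027 m^2
Calculate velocity:
  v = Q / A = 5.87 / 0.5027
  v = 11.678 m/s

11.678


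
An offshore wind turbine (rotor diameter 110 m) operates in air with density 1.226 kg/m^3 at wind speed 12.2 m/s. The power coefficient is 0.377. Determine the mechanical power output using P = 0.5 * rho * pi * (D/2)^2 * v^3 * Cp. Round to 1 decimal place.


Step 1 -- Compute swept area:
  A = pi * (D/2)^2 = pi * (110/2)^2 = 9503.32 m^2
Step 2 -- Apply wind power equation:
  P = 0.5 * rho * A * v^3 * Cp
  v^3 = 12.2^3 = 1815.848
  P = 0.5 * 1.226 * 9503.32 * 1815.848 * 0.377
  P = 3988013.0 W

3988013.0


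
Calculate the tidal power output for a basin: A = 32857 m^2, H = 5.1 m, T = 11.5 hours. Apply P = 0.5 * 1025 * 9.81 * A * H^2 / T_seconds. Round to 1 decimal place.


Convert period to seconds: T = 11.5 * 3600 = 41400.0 s
H^2 = 5.1^2 = 26.01
P = 0.5 * rho * g * A * H^2 / T
P = 0.5 * 1025 * 9.81 * 32857 * 26.01 / 41400.0
P = 103784.1 W

103784.1


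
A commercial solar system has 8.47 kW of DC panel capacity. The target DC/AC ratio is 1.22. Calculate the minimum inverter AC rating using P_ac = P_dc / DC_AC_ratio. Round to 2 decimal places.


The inverter AC capacity is determined by the DC/AC ratio.
Given: P_dc = 8.47 kW, DC/AC ratio = 1.22
P_ac = P_dc / ratio = 8.47 / 1.22
P_ac = 6.94 kW

6.94


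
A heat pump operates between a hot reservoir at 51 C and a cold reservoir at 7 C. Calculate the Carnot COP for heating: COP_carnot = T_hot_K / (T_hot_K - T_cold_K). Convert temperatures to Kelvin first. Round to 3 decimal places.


Convert to Kelvin:
  T_hot = 51 + 273.15 = 324.15 K
  T_cold = 7 + 273.15 = 280.15 K
Apply Carnot COP formula:
  COP = T_hot_K / (T_hot_K - T_cold_K) = 324.15 / 44.0
  COP = 7.367

7.367
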